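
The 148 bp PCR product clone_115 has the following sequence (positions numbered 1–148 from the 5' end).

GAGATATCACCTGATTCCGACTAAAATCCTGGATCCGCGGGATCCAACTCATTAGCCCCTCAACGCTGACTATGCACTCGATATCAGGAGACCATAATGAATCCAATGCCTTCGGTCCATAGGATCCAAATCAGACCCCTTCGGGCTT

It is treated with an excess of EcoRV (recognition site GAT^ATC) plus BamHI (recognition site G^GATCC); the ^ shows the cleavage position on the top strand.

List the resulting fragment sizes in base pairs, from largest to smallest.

EcoRV sites (GATATC) start at positions 3, 80.
EcoRV cuts after base 3 of each site, so after positions 5, 82.
BamHI sites (GGATCC) start at positions 31, 40, 122.
BamHI cuts after the first base of each site, so after positions 31, 40, 122.
Combined cut positions: 5, 31, 40, 82, 122.
Linear molecule, 5 cuts → 6 fragments:
  1–5 → 5 bp
  6–31 → 26 bp
  32–40 → 9 bp
  41–82 → 42 bp
  83–122 → 40 bp
  123–148 → 26 bp
Sorted largest to smallest: 42, 40, 26, 26, 9, 5 bp.

42, 40, 26, 26, 9, 5 bp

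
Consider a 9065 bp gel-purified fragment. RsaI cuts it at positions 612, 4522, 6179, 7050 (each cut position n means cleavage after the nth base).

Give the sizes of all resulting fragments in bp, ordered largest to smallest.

3910, 2015, 1657, 871, 612 bp

Linear molecule, 4 cuts → 5 fragments:
  612 − 0 = 612 bp
  4522 − 612 = 3910 bp
  6179 − 4522 = 1657 bp
  7050 − 6179 = 871 bp
  9065 − 7050 = 2015 bp
Sorted largest to smallest: 3910, 2015, 1657, 871, 612 bp.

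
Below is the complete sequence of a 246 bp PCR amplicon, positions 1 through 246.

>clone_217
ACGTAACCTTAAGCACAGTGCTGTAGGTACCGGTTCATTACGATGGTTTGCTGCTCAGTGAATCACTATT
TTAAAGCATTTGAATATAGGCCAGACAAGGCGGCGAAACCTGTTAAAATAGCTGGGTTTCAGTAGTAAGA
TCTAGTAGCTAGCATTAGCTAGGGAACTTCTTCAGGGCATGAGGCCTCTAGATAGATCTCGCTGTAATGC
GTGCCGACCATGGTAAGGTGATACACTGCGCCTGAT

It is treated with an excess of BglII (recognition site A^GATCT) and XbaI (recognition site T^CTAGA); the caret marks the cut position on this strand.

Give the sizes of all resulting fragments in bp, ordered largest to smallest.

138, 52, 49, 7 bp

BglII sites (AGATCT) start at positions 138, 194.
BglII cuts after the first base of each site, so after positions 138, 194.
The XbaI site (TCTAGA) starts at position 187.
XbaI cuts after the first base of each site, so after position 187.
Combined cut positions: 138, 187, 194.
Linear molecule, 3 cuts → 4 fragments:
  1–138 → 138 bp
  139–187 → 49 bp
  188–194 → 7 bp
  195–246 → 52 bp
Sorted largest to smallest: 138, 52, 49, 7 bp.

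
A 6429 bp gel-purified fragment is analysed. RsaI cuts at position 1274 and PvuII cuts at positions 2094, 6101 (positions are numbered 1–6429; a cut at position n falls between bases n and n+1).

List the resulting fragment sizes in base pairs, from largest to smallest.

4007, 1274, 820, 328 bp

Combined cut positions (sorted): 1274, 2094, 6101.
Linear molecule, 3 cuts → 4 fragments:
  1274 − 0 = 1274 bp
  2094 − 1274 = 820 bp
  6101 − 2094 = 4007 bp
  6429 − 6101 = 328 bp
Sorted largest to smallest: 4007, 1274, 820, 328 bp.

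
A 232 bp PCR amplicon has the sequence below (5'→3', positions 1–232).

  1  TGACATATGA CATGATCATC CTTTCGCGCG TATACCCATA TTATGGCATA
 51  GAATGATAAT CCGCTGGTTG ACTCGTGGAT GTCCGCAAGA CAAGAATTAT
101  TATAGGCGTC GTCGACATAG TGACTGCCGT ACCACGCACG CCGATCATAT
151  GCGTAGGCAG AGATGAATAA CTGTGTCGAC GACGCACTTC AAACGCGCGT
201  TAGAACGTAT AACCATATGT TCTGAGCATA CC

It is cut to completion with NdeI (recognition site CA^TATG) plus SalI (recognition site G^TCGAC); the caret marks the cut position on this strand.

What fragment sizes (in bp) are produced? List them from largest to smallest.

106, 40, 36, 28, 17, 5 bp

NdeI sites (CATATG) start at positions 4, 146, 214.
NdeI cuts after base 2 of each site, so after positions 5, 147, 215.
SalI sites (GTCGAC) start at positions 111, 175.
SalI cuts after the first base of each site, so after positions 111, 175.
Combined cut positions: 5, 111, 147, 175, 215.
Linear molecule, 5 cuts → 6 fragments:
  1–5 → 5 bp
  6–111 → 106 bp
  112–147 → 36 bp
  148–175 → 28 bp
  176–215 → 40 bp
  216–232 → 17 bp
Sorted largest to smallest: 106, 40, 36, 28, 17, 5 bp.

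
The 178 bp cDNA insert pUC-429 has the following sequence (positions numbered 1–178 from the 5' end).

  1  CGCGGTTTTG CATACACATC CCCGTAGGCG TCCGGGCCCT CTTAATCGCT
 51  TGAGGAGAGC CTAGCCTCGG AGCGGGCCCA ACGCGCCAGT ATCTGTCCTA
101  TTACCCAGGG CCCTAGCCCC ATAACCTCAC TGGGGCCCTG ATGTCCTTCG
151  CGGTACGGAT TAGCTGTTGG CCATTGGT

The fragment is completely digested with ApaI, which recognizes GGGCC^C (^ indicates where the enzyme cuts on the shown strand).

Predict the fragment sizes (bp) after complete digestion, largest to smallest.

41, 40, 38, 34, 25 bp

ApaI sites (GGGCCC) start at positions 34, 74, 108, 133.
ApaI cuts after base 5 of each site (before the last base), so after positions 38, 78, 112, 137.
Linear molecule, 4 cuts → 5 fragments:
  1–38 → 38 bp
  39–78 → 40 bp
  79–112 → 34 bp
  113–137 → 25 bp
  138–178 → 41 bp
Sorted largest to smallest: 41, 40, 38, 34, 25 bp.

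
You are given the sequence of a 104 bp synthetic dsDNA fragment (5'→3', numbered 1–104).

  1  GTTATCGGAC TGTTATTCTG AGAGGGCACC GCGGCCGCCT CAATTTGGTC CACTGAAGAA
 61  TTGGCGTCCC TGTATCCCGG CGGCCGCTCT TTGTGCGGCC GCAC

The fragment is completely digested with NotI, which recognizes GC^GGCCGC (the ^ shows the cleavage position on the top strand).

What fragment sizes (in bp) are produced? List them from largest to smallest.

NotI sites (GCGGCCGC) start at positions 31, 80, 95.
NotI cuts after base 2 of each site, so after positions 32, 81, 96.
Linear molecule, 3 cuts → 4 fragments:
  1–32 → 32 bp
  33–81 → 49 bp
  82–96 → 15 bp
  97–104 → 8 bp
Sorted largest to smallest: 49, 32, 15, 8 bp.

49, 32, 15, 8 bp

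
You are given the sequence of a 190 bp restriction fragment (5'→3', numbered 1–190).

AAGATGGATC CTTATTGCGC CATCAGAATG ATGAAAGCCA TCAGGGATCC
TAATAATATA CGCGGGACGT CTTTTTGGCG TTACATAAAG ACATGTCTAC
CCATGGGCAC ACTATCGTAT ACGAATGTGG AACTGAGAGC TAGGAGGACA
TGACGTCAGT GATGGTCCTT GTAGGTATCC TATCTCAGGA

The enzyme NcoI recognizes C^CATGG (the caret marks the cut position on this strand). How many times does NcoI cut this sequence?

1

CCATGG occurs starting at position 101.
NcoI cuts at 1 site.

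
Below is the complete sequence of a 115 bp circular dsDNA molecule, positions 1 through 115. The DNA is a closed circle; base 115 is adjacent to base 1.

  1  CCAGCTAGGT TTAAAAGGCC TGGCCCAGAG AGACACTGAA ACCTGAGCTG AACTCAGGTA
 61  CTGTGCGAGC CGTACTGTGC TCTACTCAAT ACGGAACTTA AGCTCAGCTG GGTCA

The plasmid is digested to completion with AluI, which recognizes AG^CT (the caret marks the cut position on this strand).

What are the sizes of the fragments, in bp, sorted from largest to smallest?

55, 43, 12, 5 bp

AluI sites (AGCT) start at positions 3, 46, 101, 106.
AluI cuts after base 2 of each site, so after positions 4, 47, 102, 107.
Circular molecule, 4 cuts → 4 fragments:
  5–47 → 43 bp
  48–102 → 55 bp
  103–107 → 5 bp
  108–115 then 1–4 → 8 + 4 = 12 bp
Sorted largest to smallest: 55, 43, 12, 5 bp.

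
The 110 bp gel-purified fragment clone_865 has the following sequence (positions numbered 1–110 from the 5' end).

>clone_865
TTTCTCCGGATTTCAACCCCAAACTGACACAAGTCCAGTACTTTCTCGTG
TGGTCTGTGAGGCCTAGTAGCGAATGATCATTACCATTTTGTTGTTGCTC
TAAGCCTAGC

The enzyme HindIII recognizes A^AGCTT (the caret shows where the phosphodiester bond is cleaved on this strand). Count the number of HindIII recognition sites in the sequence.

No occurrence of AAGCTT is present in the sequence.
HindIII does not cut: 0 sites.

0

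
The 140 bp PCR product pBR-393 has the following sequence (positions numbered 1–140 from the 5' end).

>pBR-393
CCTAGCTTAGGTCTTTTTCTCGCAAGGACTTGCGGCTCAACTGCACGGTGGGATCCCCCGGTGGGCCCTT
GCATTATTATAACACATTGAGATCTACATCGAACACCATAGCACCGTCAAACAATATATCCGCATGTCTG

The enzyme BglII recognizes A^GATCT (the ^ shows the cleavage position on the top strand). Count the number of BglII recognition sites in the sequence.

1

AGATCT occurs starting at position 90.
BglII cuts at 1 site.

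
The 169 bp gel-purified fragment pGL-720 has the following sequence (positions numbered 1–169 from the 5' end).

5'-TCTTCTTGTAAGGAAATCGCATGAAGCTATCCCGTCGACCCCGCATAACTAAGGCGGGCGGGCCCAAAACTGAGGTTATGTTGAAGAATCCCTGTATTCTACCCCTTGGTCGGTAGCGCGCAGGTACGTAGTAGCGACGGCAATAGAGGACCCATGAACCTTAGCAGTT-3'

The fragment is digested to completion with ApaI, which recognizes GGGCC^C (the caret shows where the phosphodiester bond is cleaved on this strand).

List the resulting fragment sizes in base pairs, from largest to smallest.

105, 64 bp

The ApaI site (GGGCCC) starts at position 60.
ApaI cuts after base 5 of each site (before the last base), so after position 64.
Linear molecule, 1 cut → 2 fragments:
  1–64 → 64 bp
  65–169 → 105 bp
Sorted largest to smallest: 105, 64 bp.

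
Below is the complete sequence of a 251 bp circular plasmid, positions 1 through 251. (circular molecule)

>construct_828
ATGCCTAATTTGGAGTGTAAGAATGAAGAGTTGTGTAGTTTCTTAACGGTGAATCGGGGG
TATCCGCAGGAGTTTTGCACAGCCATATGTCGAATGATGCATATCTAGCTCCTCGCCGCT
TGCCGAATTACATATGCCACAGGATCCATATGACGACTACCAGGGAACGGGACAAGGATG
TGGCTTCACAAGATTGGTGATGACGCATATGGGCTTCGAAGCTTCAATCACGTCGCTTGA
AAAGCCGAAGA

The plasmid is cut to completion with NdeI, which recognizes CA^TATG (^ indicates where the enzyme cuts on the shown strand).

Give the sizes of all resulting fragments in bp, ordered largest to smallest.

NdeI sites (CATATG) start at positions 84, 131, 147, 206.
NdeI cuts after base 2 of each site, so after positions 85, 132, 148, 207.
Circular molecule, 4 cuts → 4 fragments:
  86–132 → 47 bp
  133–148 → 16 bp
  149–207 → 59 bp
  208–251 then 1–85 → 44 + 85 = 129 bp
Sorted largest to smallest: 129, 59, 47, 16 bp.

129, 59, 47, 16 bp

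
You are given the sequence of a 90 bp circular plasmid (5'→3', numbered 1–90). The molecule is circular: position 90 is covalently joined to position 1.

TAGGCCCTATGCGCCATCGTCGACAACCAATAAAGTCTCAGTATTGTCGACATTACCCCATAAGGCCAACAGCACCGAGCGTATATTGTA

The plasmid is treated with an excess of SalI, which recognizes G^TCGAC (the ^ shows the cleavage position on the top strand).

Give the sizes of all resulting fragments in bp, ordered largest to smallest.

63, 27 bp

SalI sites (GTCGAC) start at positions 19, 46.
SalI cuts after the first base of each site, so after positions 19, 46.
Circular molecule, 2 cuts → 2 fragments:
  20–46 → 27 bp
  47–90 then 1–19 → 44 + 19 = 63 bp
Sorted largest to smallest: 63, 27 bp.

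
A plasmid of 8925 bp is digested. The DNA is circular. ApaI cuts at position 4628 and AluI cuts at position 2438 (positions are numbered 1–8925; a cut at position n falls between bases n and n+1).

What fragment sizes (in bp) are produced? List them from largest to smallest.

6735, 2190 bp

Combined cut positions (sorted): 2438, 4628.
Circular molecule, 2 cuts → 2 fragments:
  4628 − 2438 = 2190 bp
  wrap: 8925 − 4628 + 2438 = 6735 bp
Sorted largest to smallest: 6735, 2190 bp.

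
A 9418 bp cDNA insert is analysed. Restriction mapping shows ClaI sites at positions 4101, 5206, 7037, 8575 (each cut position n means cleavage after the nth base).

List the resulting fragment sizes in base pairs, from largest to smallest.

Linear molecule, 4 cuts → 5 fragments:
  4101 − 0 = 4101 bp
  5206 − 4101 = 1105 bp
  7037 − 5206 = 1831 bp
  8575 − 7037 = 1538 bp
  9418 − 8575 = 843 bp
Sorted largest to smallest: 4101, 1831, 1538, 1105, 843 bp.

4101, 1831, 1538, 1105, 843 bp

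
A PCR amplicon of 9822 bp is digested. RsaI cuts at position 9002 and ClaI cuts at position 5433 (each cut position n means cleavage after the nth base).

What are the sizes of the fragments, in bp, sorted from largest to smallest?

5433, 3569, 820 bp

Combined cut positions (sorted): 5433, 9002.
Linear molecule, 2 cuts → 3 fragments:
  5433 − 0 = 5433 bp
  9002 − 5433 = 3569 bp
  9822 − 9002 = 820 bp
Sorted largest to smallest: 5433, 3569, 820 bp.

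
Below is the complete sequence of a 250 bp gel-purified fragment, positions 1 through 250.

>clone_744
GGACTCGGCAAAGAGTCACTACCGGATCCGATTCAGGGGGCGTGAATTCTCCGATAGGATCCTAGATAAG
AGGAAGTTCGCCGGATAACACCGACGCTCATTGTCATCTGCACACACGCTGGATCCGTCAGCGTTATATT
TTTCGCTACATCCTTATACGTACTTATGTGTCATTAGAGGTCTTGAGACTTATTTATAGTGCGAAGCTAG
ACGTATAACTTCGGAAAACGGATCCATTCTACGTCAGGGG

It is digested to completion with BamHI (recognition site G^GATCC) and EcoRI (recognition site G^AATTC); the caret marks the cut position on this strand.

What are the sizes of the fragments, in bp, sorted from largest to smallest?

BamHI sites (GGATCC) start at positions 24, 57, 121, 230.
BamHI cuts after the first base of each site, so after positions 24, 57, 121, 230.
The EcoRI site (GAATTC) starts at position 44.
EcoRI cuts after the first base of each site, so after position 44.
Combined cut positions: 24, 44, 57, 121, 230.
Linear molecule, 5 cuts → 6 fragments:
  1–24 → 24 bp
  25–44 → 20 bp
  45–57 → 13 bp
  58–121 → 64 bp
  122–230 → 109 bp
  231–250 → 20 bp
Sorted largest to smallest: 109, 64, 24, 20, 20, 13 bp.

109, 64, 24, 20, 20, 13 bp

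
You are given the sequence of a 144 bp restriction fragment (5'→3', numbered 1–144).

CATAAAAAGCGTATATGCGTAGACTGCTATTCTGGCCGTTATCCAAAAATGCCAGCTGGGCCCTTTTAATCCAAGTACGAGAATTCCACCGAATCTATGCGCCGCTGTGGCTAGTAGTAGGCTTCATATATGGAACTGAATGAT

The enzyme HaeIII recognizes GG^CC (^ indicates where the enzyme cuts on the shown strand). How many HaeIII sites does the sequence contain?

2

GGCC occurs starting at positions 34, 59.
HaeIII cuts at 2 sites.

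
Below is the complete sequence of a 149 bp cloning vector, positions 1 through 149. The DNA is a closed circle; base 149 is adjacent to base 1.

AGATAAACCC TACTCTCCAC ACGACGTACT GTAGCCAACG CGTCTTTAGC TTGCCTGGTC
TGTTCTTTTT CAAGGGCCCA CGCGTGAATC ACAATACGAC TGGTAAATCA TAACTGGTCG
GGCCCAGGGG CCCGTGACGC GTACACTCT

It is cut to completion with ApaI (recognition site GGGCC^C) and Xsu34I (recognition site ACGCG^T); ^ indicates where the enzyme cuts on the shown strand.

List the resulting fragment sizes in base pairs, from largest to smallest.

ApaI sites (GGGCCC) start at positions 74, 120, 128.
ApaI cuts after base 5 of each site (before the last base), so after positions 78, 124, 132.
Xsu34I sites (ACGCGT) start at positions 38, 80, 137.
Xsu34I cuts after base 5 of each site (before the last base), so after positions 42, 84, 141.
Combined cut positions: 42, 78, 84, 124, 132, 141.
Circular molecule, 6 cuts → 6 fragments:
  43–78 → 36 bp
  79–84 → 6 bp
  85–124 → 40 bp
  125–132 → 8 bp
  133–141 → 9 bp
  142–149 then 1–42 → 8 + 42 = 50 bp
Sorted largest to smallest: 50, 40, 36, 9, 8, 6 bp.

50, 40, 36, 9, 8, 6 bp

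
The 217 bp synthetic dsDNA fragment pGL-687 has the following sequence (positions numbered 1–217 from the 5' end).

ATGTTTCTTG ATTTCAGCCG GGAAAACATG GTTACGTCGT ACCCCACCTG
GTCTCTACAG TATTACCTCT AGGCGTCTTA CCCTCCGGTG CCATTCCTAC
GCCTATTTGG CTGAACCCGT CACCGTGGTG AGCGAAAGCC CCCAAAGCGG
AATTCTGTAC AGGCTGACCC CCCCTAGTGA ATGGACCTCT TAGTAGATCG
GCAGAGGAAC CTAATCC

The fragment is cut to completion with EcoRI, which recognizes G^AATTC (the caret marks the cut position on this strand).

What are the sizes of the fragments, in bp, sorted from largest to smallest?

150, 67 bp

The EcoRI site (GAATTC) starts at position 150.
EcoRI cuts after the first base of each site, so after position 150.
Linear molecule, 1 cut → 2 fragments:
  1–150 → 150 bp
  151–217 → 67 bp
Sorted largest to smallest: 150, 67 bp.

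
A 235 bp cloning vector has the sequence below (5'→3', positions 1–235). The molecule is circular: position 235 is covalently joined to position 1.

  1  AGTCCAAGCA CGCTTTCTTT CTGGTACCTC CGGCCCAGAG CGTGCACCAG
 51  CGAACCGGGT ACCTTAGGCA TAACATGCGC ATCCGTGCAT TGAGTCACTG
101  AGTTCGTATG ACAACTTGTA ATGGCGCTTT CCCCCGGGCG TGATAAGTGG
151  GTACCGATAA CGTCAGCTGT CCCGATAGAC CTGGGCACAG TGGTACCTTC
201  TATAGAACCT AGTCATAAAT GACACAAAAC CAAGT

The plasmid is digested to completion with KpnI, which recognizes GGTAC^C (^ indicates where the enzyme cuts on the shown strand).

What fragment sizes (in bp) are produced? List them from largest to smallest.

92, 66, 42, 35 bp

KpnI sites (GGTACC) start at positions 23, 58, 150, 192.
KpnI cuts after base 5 of each site (before the last base), so after positions 27, 62, 154, 196.
Circular molecule, 4 cuts → 4 fragments:
  28–62 → 35 bp
  63–154 → 92 bp
  155–196 → 42 bp
  197–235 then 1–27 → 39 + 27 = 66 bp
Sorted largest to smallest: 92, 66, 42, 35 bp.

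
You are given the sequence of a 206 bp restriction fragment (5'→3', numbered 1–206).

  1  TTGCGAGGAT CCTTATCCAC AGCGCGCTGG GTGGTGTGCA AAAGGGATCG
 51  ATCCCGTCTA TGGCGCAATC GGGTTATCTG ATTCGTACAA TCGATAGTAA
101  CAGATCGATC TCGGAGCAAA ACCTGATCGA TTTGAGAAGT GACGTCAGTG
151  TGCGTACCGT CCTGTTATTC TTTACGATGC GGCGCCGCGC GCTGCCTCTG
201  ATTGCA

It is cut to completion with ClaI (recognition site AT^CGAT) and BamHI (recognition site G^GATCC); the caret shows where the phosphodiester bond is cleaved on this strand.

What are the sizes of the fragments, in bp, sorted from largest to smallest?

ClaI sites (ATCGAT) start at positions 47, 90, 104, 126.
ClaI cuts after base 2 of each site, so after positions 48, 91, 105, 127.
The BamHI site (GGATCC) starts at position 7.
BamHI cuts after the first base of each site, so after position 7.
Combined cut positions: 7, 48, 91, 105, 127.
Linear molecule, 5 cuts → 6 fragments:
  1–7 → 7 bp
  8–48 → 41 bp
  49–91 → 43 bp
  92–105 → 14 bp
  106–127 → 22 bp
  128–206 → 79 bp
Sorted largest to smallest: 79, 43, 41, 22, 14, 7 bp.

79, 43, 41, 22, 14, 7 bp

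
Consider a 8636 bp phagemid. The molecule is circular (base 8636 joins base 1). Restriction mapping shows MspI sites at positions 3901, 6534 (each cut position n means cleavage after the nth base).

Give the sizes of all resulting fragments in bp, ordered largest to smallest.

Circular molecule, 2 cuts → 2 fragments:
  6534 − 3901 = 2633 bp
  wrap: 8636 − 6534 + 3901 = 6003 bp
Sorted largest to smallest: 6003, 2633 bp.

6003, 2633 bp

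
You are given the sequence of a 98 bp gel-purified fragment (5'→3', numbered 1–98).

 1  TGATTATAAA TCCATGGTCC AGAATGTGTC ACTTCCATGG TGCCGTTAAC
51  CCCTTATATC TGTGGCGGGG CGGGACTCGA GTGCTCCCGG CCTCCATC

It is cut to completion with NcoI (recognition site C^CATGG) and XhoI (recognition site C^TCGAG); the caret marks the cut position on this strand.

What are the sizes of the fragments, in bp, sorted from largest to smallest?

41, 23, 22, 12 bp

NcoI sites (CCATGG) start at positions 12, 35.
NcoI cuts after the first base of each site, so after positions 12, 35.
The XhoI site (CTCGAG) starts at position 76.
XhoI cuts after the first base of each site, so after position 76.
Combined cut positions: 12, 35, 76.
Linear molecule, 3 cuts → 4 fragments:
  1–12 → 12 bp
  13–35 → 23 bp
  36–76 → 41 bp
  77–98 → 22 bp
Sorted largest to smallest: 41, 23, 22, 12 bp.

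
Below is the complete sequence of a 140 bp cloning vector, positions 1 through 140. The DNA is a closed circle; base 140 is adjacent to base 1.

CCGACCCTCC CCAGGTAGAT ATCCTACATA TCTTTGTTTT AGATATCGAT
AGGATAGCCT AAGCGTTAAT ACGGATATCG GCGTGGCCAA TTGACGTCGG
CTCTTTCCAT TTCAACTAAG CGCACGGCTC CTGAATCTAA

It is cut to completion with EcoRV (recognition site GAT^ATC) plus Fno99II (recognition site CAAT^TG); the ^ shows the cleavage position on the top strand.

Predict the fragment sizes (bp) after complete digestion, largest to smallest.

EcoRV sites (GATATC) start at positions 18, 42, 74.
EcoRV cuts after base 3 of each site, so after positions 20, 44, 76.
The Fno99II site (CAATTG) starts at position 88.
Fno99II cuts after base 4 of each site, so after position 91.
Combined cut positions: 20, 44, 76, 91.
Circular molecule, 4 cuts → 4 fragments:
  21–44 → 24 bp
  45–76 → 32 bp
  77–91 → 15 bp
  92–140 then 1–20 → 49 + 20 = 69 bp
Sorted largest to smallest: 69, 32, 24, 15 bp.

69, 32, 24, 15 bp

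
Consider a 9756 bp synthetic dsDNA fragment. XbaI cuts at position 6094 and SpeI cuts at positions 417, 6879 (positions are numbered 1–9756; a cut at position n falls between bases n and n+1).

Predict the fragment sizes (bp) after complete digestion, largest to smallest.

5677, 2877, 785, 417 bp

Combined cut positions (sorted): 417, 6094, 6879.
Linear molecule, 3 cuts → 4 fragments:
  417 − 0 = 417 bp
  6094 − 417 = 5677 bp
  6879 − 6094 = 785 bp
  9756 − 6879 = 2877 bp
Sorted largest to smallest: 5677, 2877, 785, 417 bp.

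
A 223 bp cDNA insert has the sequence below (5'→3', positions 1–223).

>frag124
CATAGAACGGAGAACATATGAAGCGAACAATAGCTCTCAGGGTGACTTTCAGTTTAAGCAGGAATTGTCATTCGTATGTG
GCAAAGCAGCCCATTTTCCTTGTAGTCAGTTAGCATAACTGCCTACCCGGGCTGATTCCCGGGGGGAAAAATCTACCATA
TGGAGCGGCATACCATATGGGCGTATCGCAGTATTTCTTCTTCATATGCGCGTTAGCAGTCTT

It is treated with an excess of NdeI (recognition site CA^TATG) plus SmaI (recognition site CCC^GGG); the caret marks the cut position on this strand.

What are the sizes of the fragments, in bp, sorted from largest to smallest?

NdeI sites (CATATG) start at positions 15, 157, 174, 203.
NdeI cuts after base 2 of each site, so after positions 16, 158, 175, 204.
SmaI sites (CCCGGG) start at positions 126, 138.
SmaI cuts after base 3 of each site, so after positions 128, 140.
Combined cut positions: 16, 128, 140, 158, 175, 204.
Linear molecule, 6 cuts → 7 fragments:
  1–16 → 16 bp
  17–128 → 112 bp
  129–140 → 12 bp
  141–158 → 18 bp
  159–175 → 17 bp
  176–204 → 29 bp
  205–223 → 19 bp
Sorted largest to smallest: 112, 29, 19, 18, 17, 16, 12 bp.

112, 29, 19, 18, 17, 16, 12 bp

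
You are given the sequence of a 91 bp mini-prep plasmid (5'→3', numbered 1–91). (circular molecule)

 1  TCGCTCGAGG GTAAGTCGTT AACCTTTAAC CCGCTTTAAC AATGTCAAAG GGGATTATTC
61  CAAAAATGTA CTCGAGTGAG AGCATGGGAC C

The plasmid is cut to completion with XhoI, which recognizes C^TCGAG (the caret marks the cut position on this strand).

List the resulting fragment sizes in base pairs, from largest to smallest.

67, 24 bp

XhoI sites (CTCGAG) start at positions 4, 71.
XhoI cuts after the first base of each site, so after positions 4, 71.
Circular molecule, 2 cuts → 2 fragments:
  5–71 → 67 bp
  72–91 then 1–4 → 20 + 4 = 24 bp
Sorted largest to smallest: 67, 24 bp.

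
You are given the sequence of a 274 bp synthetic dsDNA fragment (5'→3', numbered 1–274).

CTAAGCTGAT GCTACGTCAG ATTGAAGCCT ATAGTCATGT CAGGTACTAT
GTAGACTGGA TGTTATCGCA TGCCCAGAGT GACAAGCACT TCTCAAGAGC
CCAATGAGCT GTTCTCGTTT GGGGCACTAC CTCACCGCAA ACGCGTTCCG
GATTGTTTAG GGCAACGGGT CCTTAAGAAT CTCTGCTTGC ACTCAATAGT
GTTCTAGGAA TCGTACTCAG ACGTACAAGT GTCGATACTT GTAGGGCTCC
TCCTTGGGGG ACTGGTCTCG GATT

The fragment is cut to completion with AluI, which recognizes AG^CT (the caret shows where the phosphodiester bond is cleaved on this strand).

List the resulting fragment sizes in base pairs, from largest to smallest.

AluI sites (AGCT) start at positions 4, 107.
AluI cuts after base 2 of each site, so after positions 5, 108.
Linear molecule, 2 cuts → 3 fragments:
  1–5 → 5 bp
  6–108 → 103 bp
  109–274 → 166 bp
Sorted largest to smallest: 166, 103, 5 bp.

166, 103, 5 bp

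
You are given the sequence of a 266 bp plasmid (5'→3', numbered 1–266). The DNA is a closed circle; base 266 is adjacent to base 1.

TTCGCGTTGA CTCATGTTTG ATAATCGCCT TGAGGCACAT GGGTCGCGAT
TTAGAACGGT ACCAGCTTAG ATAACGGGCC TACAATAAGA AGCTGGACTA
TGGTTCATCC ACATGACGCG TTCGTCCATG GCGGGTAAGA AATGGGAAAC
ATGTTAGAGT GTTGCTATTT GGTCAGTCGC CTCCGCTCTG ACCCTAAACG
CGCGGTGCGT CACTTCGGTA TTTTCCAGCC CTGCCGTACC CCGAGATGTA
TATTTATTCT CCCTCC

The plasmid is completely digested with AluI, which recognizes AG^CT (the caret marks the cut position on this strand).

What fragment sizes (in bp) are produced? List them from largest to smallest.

239, 27 bp

AluI sites (AGCT) start at positions 64, 91.
AluI cuts after base 2 of each site, so after positions 65, 92.
Circular molecule, 2 cuts → 2 fragments:
  66–92 → 27 bp
  93–266 then 1–65 → 174 + 65 = 239 bp
Sorted largest to smallest: 239, 27 bp.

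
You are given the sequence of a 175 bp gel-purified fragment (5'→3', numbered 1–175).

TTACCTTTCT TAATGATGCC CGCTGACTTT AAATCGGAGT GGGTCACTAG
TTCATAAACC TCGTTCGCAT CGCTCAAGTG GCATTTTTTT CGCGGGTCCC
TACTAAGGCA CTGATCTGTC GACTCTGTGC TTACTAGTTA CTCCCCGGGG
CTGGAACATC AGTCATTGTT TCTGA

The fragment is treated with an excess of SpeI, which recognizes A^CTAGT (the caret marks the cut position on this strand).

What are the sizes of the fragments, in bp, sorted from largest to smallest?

SpeI sites (ACTAGT) start at positions 46, 133.
SpeI cuts after the first base of each site, so after positions 46, 133.
Linear molecule, 2 cuts → 3 fragments:
  1–46 → 46 bp
  47–133 → 87 bp
  134–175 → 42 bp
Sorted largest to smallest: 87, 46, 42 bp.

87, 46, 42 bp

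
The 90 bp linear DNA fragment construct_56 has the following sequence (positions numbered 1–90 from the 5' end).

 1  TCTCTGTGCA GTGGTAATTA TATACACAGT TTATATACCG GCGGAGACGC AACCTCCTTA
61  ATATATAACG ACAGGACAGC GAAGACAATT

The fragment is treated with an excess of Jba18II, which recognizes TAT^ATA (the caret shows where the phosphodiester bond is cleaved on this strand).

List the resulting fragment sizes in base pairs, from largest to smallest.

Jba18II sites (TATATA) start at positions 19, 32, 62.
Jba18II cuts after base 3 of each site, so after positions 21, 34, 64.
Linear molecule, 3 cuts → 4 fragments:
  1–21 → 21 bp
  22–34 → 13 bp
  35–64 → 30 bp
  65–90 → 26 bp
Sorted largest to smallest: 30, 26, 21, 13 bp.

30, 26, 21, 13 bp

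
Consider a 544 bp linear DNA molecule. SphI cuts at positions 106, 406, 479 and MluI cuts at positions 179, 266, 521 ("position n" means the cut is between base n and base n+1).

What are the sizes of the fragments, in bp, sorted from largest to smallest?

Combined cut positions (sorted): 106, 179, 266, 406, 479, 521.
Linear molecule, 6 cuts → 7 fragments:
  106 − 0 = 106 bp
  179 − 106 = 73 bp
  266 − 179 = 87 bp
  406 − 266 = 140 bp
  479 − 406 = 73 bp
  521 − 479 = 42 bp
  544 − 521 = 23 bp
Sorted largest to smallest: 140, 106, 87, 73, 73, 42, 23 bp.

140, 106, 87, 73, 73, 42, 23 bp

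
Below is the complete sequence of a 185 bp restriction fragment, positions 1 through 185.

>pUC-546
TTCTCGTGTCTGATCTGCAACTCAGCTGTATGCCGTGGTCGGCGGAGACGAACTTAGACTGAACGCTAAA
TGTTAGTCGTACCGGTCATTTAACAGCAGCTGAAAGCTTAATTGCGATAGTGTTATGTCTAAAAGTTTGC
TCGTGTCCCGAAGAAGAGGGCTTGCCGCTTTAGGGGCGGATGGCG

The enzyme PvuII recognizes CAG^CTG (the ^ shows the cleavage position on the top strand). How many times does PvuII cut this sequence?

CAGCTG occurs starting at positions 23, 97.
PvuII cuts at 2 sites.

2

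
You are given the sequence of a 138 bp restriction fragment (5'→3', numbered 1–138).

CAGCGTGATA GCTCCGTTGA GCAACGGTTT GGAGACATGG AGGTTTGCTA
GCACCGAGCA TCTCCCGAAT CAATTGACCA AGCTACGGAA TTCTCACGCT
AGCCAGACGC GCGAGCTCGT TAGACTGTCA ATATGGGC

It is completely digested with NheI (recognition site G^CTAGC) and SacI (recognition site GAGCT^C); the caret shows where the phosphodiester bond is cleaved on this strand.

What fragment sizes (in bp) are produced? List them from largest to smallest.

NheI sites (GCTAGC) start at positions 47, 98.
NheI cuts after the first base of each site, so after positions 47, 98.
The SacI site (GAGCTC) starts at position 113.
SacI cuts after base 5 of each site (before the last base), so after position 117.
Combined cut positions: 47, 98, 117.
Linear molecule, 3 cuts → 4 fragments:
  1–47 → 47 bp
  48–98 → 51 bp
  99–117 → 19 bp
  118–138 → 21 bp
Sorted largest to smallest: 51, 47, 21, 19 bp.

51, 47, 21, 19 bp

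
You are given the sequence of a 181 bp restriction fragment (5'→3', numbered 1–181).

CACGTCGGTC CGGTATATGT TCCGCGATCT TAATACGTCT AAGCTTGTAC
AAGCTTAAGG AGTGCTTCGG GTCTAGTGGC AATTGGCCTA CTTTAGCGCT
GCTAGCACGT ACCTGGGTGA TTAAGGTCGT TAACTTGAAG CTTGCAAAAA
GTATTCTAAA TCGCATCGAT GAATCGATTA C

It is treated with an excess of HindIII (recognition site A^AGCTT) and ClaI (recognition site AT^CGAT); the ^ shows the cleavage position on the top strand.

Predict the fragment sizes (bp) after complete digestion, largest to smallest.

87, 41, 28, 10, 8, 7 bp

HindIII sites (AAGCTT) start at positions 41, 51, 138.
HindIII cuts after the first base of each site, so after positions 41, 51, 138.
ClaI sites (ATCGAT) start at positions 165, 173.
ClaI cuts after base 2 of each site, so after positions 166, 174.
Combined cut positions: 41, 51, 138, 166, 174.
Linear molecule, 5 cuts → 6 fragments:
  1–41 → 41 bp
  42–51 → 10 bp
  52–138 → 87 bp
  139–166 → 28 bp
  167–174 → 8 bp
  175–181 → 7 bp
Sorted largest to smallest: 87, 41, 28, 10, 8, 7 bp.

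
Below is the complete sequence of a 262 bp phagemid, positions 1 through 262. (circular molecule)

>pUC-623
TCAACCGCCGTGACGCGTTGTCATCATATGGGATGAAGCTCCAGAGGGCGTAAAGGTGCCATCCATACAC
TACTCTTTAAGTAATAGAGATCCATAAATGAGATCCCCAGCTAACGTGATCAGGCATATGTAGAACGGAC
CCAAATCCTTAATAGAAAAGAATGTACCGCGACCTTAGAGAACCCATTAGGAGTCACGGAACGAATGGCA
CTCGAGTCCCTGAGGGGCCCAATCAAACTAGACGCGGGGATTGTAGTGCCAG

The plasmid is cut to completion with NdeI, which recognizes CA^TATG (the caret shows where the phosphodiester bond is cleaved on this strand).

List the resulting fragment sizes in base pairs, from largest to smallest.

NdeI sites (CATATG) start at positions 25, 125.
NdeI cuts after base 2 of each site, so after positions 26, 126.
Circular molecule, 2 cuts → 2 fragments:
  27–126 → 100 bp
  127–262 then 1–26 → 136 + 26 = 162 bp
Sorted largest to smallest: 162, 100 bp.

162, 100 bp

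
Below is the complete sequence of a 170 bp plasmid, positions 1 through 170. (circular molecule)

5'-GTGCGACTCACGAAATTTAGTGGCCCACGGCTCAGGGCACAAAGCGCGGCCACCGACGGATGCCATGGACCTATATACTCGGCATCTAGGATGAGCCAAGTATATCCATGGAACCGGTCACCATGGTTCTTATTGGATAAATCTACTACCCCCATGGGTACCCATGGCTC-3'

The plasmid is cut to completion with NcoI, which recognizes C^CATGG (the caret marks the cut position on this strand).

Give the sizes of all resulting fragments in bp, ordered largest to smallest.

NcoI sites (CCATGG) start at positions 63, 106, 121, 152, 162.
NcoI cuts after the first base of each site, so after positions 63, 106, 121, 152, 162.
Circular molecule, 5 cuts → 5 fragments:
  64–106 → 43 bp
  107–121 → 15 bp
  122–152 → 31 bp
  153–162 → 10 bp
  163–170 then 1–63 → 8 + 63 = 71 bp
Sorted largest to smallest: 71, 43, 31, 15, 10 bp.

71, 43, 31, 15, 10 bp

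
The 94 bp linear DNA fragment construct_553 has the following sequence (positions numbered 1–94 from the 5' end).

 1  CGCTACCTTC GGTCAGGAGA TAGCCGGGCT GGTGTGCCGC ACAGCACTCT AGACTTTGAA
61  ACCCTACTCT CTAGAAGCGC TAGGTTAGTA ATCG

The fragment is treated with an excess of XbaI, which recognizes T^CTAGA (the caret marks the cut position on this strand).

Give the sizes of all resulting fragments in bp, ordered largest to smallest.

48, 24, 22 bp

XbaI sites (TCTAGA) start at positions 48, 70.
XbaI cuts after the first base of each site, so after positions 48, 70.
Linear molecule, 2 cuts → 3 fragments:
  1–48 → 48 bp
  49–70 → 22 bp
  71–94 → 24 bp
Sorted largest to smallest: 48, 24, 22 bp.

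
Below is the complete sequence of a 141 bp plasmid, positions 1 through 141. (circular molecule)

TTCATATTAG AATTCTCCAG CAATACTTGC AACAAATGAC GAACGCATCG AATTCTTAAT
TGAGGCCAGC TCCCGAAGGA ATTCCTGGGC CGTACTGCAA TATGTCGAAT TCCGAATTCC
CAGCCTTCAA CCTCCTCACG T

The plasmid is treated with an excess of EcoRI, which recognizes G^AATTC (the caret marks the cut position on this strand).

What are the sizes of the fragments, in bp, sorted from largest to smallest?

EcoRI sites (GAATTC) start at positions 10, 50, 79, 107, 114.
EcoRI cuts after the first base of each site, so after positions 10, 50, 79, 107, 114.
Circular molecule, 5 cuts → 5 fragments:
  11–50 → 40 bp
  51–79 → 29 bp
  80–107 → 28 bp
  108–114 → 7 bp
  115–141 then 1–10 → 27 + 10 = 37 bp
Sorted largest to smallest: 40, 37, 29, 28, 7 bp.

40, 37, 29, 28, 7 bp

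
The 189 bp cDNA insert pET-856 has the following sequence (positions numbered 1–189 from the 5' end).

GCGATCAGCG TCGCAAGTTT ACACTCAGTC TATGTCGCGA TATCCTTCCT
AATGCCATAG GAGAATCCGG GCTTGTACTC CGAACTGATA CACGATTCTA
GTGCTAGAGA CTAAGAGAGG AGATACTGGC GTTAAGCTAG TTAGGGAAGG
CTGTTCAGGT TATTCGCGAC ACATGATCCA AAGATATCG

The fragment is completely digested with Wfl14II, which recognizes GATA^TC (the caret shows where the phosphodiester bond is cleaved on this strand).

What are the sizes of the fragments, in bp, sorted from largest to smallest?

Wfl14II sites (GATATC) start at positions 39, 183.
Wfl14II cuts after base 4 of each site, so after positions 42, 186.
Linear molecule, 2 cuts → 3 fragments:
  1–42 → 42 bp
  43–186 → 144 bp
  187–189 → 3 bp
Sorted largest to smallest: 144, 42, 3 bp.

144, 42, 3 bp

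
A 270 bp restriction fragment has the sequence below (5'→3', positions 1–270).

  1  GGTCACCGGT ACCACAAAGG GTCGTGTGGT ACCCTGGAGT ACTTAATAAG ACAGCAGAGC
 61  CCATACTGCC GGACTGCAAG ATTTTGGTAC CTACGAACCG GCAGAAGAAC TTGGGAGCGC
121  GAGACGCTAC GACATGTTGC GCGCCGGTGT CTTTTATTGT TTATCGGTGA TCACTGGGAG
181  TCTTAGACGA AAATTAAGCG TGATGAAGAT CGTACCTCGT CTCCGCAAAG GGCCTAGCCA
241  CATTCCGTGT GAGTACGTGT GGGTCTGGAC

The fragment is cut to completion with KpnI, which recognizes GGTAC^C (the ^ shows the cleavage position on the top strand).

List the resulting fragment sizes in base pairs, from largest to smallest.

KpnI sites (GGTACC) start at positions 8, 28, 86.
KpnI cuts after base 5 of each site (before the last base), so after positions 12, 32, 90.
Linear molecule, 3 cuts → 4 fragments:
  1–12 → 12 bp
  13–32 → 20 bp
  33–90 → 58 bp
  91–270 → 180 bp
Sorted largest to smallest: 180, 58, 20, 12 bp.

180, 58, 20, 12 bp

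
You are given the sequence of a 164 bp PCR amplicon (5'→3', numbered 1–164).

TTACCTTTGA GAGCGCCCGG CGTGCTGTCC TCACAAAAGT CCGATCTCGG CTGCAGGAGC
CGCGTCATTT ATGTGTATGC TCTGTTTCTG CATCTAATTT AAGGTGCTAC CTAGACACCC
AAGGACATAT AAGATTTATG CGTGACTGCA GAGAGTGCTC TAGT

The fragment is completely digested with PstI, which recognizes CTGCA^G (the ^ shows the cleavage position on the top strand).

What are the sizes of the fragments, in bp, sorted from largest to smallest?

PstI sites (CTGCAG) start at positions 51, 146.
PstI cuts after base 5 of each site (before the last base), so after positions 55, 150.
Linear molecule, 2 cuts → 3 fragments:
  1–55 → 55 bp
  56–150 → 95 bp
  151–164 → 14 bp
Sorted largest to smallest: 95, 55, 14 bp.

95, 55, 14 bp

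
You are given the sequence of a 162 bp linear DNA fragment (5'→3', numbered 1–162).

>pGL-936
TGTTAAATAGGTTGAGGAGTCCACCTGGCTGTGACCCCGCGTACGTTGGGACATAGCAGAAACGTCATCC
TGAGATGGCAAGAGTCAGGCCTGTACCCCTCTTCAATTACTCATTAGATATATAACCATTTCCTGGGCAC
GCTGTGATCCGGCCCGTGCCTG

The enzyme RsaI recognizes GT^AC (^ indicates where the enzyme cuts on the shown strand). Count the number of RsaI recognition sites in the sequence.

2

GTAC occurs starting at positions 41, 93.
RsaI cuts at 2 sites.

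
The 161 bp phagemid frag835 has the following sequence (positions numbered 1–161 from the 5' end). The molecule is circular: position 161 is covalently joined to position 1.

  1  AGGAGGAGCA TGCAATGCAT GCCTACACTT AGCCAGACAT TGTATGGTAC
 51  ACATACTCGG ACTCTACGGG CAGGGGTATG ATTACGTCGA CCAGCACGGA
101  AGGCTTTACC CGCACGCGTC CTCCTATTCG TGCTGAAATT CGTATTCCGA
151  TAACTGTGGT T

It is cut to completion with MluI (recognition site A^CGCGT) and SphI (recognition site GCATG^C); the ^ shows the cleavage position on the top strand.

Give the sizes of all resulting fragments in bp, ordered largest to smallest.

The MluI site (ACGCGT) starts at position 114.
MluI cuts after the first base of each site, so after position 114.
SphI sites (GCATGC) start at positions 8, 17.
SphI cuts after base 5 of each site (before the last base), so after positions 12, 21.
Combined cut positions: 12, 21, 114.
Circular molecule, 3 cuts → 3 fragments:
  13–21 → 9 bp
  22–114 → 93 bp
  115–161 then 1–12 → 47 + 12 = 59 bp
Sorted largest to smallest: 93, 59, 9 bp.

93, 59, 9 bp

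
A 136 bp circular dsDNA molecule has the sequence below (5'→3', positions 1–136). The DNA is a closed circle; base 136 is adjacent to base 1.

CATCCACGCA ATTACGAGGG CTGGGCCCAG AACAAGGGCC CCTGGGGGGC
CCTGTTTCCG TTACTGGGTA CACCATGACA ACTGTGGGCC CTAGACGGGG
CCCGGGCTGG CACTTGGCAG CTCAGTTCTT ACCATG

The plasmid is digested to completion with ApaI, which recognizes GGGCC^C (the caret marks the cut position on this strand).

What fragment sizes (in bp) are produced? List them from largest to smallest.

61, 39, 13, 12, 11 bp

ApaI sites (GGGCCC) start at positions 23, 36, 47, 86, 98.
ApaI cuts after base 5 of each site (before the last base), so after positions 27, 40, 51, 90, 102.
Circular molecule, 5 cuts → 5 fragments:
  28–40 → 13 bp
  41–51 → 11 bp
  52–90 → 39 bp
  91–102 → 12 bp
  103–136 then 1–27 → 34 + 27 = 61 bp
Sorted largest to smallest: 61, 39, 13, 12, 11 bp.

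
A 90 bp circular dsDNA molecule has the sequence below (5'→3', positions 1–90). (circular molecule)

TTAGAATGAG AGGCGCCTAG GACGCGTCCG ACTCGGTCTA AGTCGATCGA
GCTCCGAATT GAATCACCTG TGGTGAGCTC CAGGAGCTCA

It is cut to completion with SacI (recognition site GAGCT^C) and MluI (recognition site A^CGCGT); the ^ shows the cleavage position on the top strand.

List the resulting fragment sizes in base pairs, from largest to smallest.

31, 26, 24, 9 bp

SacI sites (GAGCTC) start at positions 49, 75, 84.
SacI cuts after base 5 of each site (before the last base), so after positions 53, 79, 88.
The MluI site (ACGCGT) starts at position 22.
MluI cuts after the first base of each site, so after position 22.
Combined cut positions: 22, 53, 79, 88.
Circular molecule, 4 cuts → 4 fragments:
  23–53 → 31 bp
  54–79 → 26 bp
  80–88 → 9 bp
  89–90 then 1–22 → 2 + 22 = 24 bp
Sorted largest to smallest: 31, 26, 24, 9 bp.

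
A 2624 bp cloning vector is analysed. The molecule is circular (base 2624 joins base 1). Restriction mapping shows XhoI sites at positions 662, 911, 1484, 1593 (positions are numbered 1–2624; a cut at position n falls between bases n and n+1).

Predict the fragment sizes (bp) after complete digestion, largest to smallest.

Circular molecule, 4 cuts → 4 fragments:
  911 − 662 = 249 bp
  1484 − 911 = 573 bp
  1593 − 1484 = 109 bp
  wrap: 2624 − 1593 + 662 = 1693 bp
Sorted largest to smallest: 1693, 573, 249, 109 bp.

1693, 573, 249, 109 bp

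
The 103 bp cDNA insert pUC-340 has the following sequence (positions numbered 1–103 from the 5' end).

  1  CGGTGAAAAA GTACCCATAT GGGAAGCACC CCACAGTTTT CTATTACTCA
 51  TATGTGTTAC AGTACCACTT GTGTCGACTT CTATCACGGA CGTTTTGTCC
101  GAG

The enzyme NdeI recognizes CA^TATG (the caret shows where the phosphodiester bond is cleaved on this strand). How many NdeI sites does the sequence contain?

CATATG occurs starting at positions 16, 49.
NdeI cuts at 2 sites.

2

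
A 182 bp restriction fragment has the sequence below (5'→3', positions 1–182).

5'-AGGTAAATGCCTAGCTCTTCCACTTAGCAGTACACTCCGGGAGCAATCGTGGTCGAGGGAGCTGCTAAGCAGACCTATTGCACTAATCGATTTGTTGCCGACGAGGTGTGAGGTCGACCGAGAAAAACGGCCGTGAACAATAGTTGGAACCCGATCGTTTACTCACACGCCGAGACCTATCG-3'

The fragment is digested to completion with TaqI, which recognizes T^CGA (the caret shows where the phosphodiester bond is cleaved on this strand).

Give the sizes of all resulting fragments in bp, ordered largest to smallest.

68, 53, 34, 27 bp

TaqI sites (TCGA) start at positions 53, 87, 114.
TaqI cuts after the first base of each site, so after positions 53, 87, 114.
Linear molecule, 3 cuts → 4 fragments:
  1–53 → 53 bp
  54–87 → 34 bp
  88–114 → 27 bp
  115–182 → 68 bp
Sorted largest to smallest: 68, 53, 34, 27 bp.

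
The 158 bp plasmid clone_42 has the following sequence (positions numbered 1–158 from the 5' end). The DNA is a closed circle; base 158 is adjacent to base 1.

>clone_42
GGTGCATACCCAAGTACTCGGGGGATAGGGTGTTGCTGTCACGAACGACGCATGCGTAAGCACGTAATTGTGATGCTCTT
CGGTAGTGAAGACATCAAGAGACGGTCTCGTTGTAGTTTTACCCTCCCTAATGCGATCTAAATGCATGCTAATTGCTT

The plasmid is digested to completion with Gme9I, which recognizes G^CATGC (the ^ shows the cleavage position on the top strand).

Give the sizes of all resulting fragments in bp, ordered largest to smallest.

Gme9I sites (GCATGC) start at positions 50, 144.
Gme9I cuts after the first base of each site, so after positions 50, 144.
Circular molecule, 2 cuts → 2 fragments:
  51–144 → 94 bp
  145–158 then 1–50 → 14 + 50 = 64 bp
Sorted largest to smallest: 94, 64 bp.

94, 64 bp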